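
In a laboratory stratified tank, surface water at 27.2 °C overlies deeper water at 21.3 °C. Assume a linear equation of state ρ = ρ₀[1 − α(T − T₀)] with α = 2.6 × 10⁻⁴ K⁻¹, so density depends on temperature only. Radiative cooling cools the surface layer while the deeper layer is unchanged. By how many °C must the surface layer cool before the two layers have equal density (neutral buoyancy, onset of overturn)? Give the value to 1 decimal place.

With temperature the only control, equal density requires T_surf′ = T_deep.
T_surf′ = 21.3 °C.
Cooling required: 27.2 − 21.3 = 5.9 °C.

5.9 °C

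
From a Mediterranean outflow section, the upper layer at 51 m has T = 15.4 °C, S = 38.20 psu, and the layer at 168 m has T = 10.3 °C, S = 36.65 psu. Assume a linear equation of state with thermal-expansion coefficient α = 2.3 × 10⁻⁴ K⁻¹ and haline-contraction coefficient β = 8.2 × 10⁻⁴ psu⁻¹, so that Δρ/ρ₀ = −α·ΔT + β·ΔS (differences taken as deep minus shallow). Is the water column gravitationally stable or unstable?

unstable

ΔT = 10.3 − 15.4 = -5.1 K and ΔS = 36.65 − 38.20 = -1.55 psu (deep − shallow).
−αΔT = 1.173 × 10⁻³; βΔS = -1.271 × 10⁻³; sum Δρ/ρ₀ = -9.80 × 10⁻⁵.
Δρ/ρ₀ < 0, so Δρ < 0: deeper water is lighter → statically unstable; the column would overturn.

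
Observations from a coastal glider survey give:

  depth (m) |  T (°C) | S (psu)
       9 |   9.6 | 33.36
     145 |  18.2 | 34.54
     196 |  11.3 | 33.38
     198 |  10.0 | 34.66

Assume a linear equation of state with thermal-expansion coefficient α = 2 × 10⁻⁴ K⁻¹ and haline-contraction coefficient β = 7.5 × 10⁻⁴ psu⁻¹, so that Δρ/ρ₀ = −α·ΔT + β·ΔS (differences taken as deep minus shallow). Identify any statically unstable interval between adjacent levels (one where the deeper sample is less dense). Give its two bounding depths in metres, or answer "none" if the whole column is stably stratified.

9–145 m

Evaluate Δρ/ρ₀ = −αΔT + βΔS across each adjacent pair:
  9–145 m: −αΔT+βΔS = −(2 × 10⁻⁴)(+8.6)+(7.5 × 10⁻⁴)(+1.18) = -8.4 × 10⁻⁴ → UNSTABLE
  145–196 m: −αΔT+βΔS = −(2 × 10⁻⁴)(-6.9)+(7.5 × 10⁻⁴)(-1.16) = 5.1 × 10⁻⁴ → stable
  196–198 m: −αΔT+βΔS = −(2 × 10⁻⁴)(-1.3)+(7.5 × 10⁻⁴)(+1.28) = 1.2 × 10⁻³ → stable
The 9–145 m interval has Δρ < 0: lighter water underlies denser water.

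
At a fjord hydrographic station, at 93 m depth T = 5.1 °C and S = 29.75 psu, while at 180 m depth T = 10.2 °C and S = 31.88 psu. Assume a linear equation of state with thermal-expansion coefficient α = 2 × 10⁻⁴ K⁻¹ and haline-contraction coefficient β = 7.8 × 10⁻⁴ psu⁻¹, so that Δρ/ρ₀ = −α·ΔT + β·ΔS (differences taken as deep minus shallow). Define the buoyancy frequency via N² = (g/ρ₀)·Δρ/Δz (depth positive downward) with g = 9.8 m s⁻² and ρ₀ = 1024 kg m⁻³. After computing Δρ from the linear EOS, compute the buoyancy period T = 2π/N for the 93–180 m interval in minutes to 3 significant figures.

ΔT = +5.1 K, ΔS = +2.13 psu (deep − shallow).
Δρ/ρ₀ = −αΔT + βΔS = -1.02 × 10⁻³ + 1.6614 × 10⁻³ = 6.414 × 10⁻⁴, so Δρ ≈ 0.6568 kg m⁻³.
N² = (g/ρ₀)·Δρ/Δz = g·(Δρ/ρ₀)/Δz = 9.8 × 6.414 × 10⁻⁴ / 87 = 7.2250 × 10⁻⁵ s⁻².
N = √(7.2250 × 10⁻⁵) = 8.5000 × 10⁻³ rad s⁻¹ → T = 2π/N = 739.20 s = 12.320 min ≈ 12.3 min.

12.3 min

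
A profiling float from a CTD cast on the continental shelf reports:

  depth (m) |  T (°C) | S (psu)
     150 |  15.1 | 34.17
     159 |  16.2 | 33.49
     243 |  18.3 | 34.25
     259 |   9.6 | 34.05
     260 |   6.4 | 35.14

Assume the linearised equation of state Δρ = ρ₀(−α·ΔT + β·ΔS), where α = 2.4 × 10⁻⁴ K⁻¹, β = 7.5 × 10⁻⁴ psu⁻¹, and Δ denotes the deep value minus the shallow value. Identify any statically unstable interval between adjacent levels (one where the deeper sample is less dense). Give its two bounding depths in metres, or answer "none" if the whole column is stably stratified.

Evaluate Δρ/ρ₀ = −αΔT + βΔS across each adjacent pair:
  150–159 m: −αΔT+βΔS = −(2.4 × 10⁻⁴)(+1.1)+(7.5 × 10⁻⁴)(-0.68) = -7.7 × 10⁻⁴ → UNSTABLE
  159–243 m: −αΔT+βΔS = −(2.4 × 10⁻⁴)(+2.1)+(7.5 × 10⁻⁴)(+0.76) = 6.6 × 10⁻⁵ → stable
  243–259 m: −αΔT+βΔS = −(2.4 × 10⁻⁴)(-8.7)+(7.5 × 10⁻⁴)(-0.20) = 1.9 × 10⁻³ → stable
  259–260 m: −αΔT+βΔS = −(2.4 × 10⁻⁴)(-3.2)+(7.5 × 10⁻⁴)(+1.09) = 1.6 × 10⁻³ → stable
The 150–159 m interval has Δρ < 0: lighter water underlies denser water.

150–159 m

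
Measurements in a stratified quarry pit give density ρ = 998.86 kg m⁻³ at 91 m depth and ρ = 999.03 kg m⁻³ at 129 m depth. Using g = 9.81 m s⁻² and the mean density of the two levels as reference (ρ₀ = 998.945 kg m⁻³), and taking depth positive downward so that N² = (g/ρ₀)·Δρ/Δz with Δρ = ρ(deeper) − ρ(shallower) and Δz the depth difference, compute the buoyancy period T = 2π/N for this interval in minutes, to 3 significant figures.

15.8 min

Δρ = 999.03 − 998.86 = 0.17 kg m⁻³ over Δz = 129 − 91 = 38 m.
N² = (9.81/998.945) × (0.17/38) = 4.3933 × 10⁻⁵ s⁻².
N = √(4.3933 × 10⁻⁵) = 6.6282 × 10⁻³ rad s⁻¹, so T = 2π/N = 947.95 s = 15.799 min ≈ 15.8 min.
A positive N² confirms static stability across the interval.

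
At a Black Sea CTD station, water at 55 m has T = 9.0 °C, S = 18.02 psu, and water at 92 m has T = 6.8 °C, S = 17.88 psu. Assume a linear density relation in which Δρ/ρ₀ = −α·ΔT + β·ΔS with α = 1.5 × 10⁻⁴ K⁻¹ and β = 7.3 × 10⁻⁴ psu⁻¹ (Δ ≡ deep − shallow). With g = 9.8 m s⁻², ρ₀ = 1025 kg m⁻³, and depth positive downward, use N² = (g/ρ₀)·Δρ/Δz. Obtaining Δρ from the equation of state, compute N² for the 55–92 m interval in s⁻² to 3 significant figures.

ΔT = -2.2 K, ΔS = -0.14 psu (deep − shallow).
Δρ/ρ₀ = −αΔT + βΔS = 3.30 × 10⁻⁴ − 1.022 × 10⁻⁴ = 2.278 × 10⁻⁴, so Δρ ≈ 0.2335 kg m⁻³.
N² = (g/ρ₀)·Δρ/Δz = g·(Δρ/ρ₀)/Δz = 9.8 × 2.278 × 10⁻⁴ / 37 = 6.0336 × 10⁻⁵ s⁻² ≈ 6.03 × 10⁻⁵ s⁻².

6.03 × 10⁻⁵ s⁻²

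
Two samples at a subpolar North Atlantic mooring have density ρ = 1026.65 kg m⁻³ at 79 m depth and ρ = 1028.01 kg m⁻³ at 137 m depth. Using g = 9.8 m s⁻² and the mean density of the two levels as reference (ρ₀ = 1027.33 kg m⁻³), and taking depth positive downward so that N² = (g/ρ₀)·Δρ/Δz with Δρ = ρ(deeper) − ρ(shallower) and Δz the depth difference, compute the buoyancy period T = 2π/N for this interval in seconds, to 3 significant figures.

420 s

Δρ = 1028.01 − 1026.65 = 1.36 kg m⁻³ over Δz = 137 − 79 = 58 m.
N² = (9.8/1027.33) × (1.36/58) = 2.2368 × 10⁻⁴ s⁻².
N = √(2.2368 × 10⁻⁴) = 0.014956 rad s⁻¹, so T = 2π/N = 420.11 s ≈ 420 s.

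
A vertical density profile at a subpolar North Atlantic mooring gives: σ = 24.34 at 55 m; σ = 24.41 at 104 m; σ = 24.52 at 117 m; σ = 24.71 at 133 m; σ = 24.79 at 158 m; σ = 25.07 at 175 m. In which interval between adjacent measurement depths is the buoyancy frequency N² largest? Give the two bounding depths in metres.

158–175 m

Compute the density gradient over each adjacent pair:
  55–104 m: Δρ/Δz = 0.07/49 = 1.4 × 10⁻³ kg m⁻⁴
  104–117 m: Δρ/Δz = 0.11/13 = 8.5 × 10⁻³ kg m⁻⁴
  117–133 m: Δρ/Δz = 0.19/16 = 0.012 kg m⁻⁴
  133–158 m: Δρ/Δz = 0.08/25 = 3.2 × 10⁻³ kg m⁻⁴
  158–175 m: Δρ/Δz = 0.28/17 = 0.016 kg m⁻⁴
The largest gradient is in the 158–175 m interval — the pycnocline.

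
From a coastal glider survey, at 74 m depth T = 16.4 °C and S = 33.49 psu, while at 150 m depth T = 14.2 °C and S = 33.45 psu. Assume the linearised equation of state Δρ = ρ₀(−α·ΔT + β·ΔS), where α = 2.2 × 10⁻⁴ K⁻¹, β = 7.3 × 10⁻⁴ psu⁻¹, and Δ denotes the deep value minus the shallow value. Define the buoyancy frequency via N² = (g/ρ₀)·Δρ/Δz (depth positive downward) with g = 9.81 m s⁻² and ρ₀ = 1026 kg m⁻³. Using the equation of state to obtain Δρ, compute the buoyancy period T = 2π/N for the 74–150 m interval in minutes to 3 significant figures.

ΔT = -2.2 K, ΔS = -0.04 psu (deep − shallow).
Δρ/ρ₀ = −αΔT + βΔS = 4.84 × 10⁻⁴ − 2.92 × 10⁻⁵ = 4.548 × 10⁻⁴, so Δρ ≈ 0.4666 kg m⁻³.
N² = (g/ρ₀)·Δρ/Δz = g·(Δρ/ρ₀)/Δz = 9.81 × 4.548 × 10⁻⁴ / 76 = 5.8705 × 10⁻⁵ s⁻².
N = √(5.8705 × 10⁻⁵) = 7.6619 × 10⁻³ rad s⁻¹ → T = 2π/N = 820.06 s = 13.668 min ≈ 13.7 min.

13.7 min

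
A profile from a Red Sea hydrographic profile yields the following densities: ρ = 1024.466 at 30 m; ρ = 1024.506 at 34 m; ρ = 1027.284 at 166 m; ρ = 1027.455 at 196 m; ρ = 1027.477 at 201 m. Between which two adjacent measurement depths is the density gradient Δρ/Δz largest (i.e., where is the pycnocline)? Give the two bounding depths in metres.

34–166 m

Compute the density gradient over each adjacent pair:
  30–34 m: Δρ/Δz = 0.040/4 = 0.010 kg m⁻⁴
  34–166 m: Δρ/Δz = 2.778/132 = 0.021 kg m⁻⁴
  166–196 m: Δρ/Δz = 0.171/30 = 5.7 × 10⁻³ kg m⁻⁴
  196–201 m: Δρ/Δz = 0.022/5 = 4.4 × 10⁻³ kg m⁻⁴
The largest gradient is in the 34–166 m interval — the pycnocline.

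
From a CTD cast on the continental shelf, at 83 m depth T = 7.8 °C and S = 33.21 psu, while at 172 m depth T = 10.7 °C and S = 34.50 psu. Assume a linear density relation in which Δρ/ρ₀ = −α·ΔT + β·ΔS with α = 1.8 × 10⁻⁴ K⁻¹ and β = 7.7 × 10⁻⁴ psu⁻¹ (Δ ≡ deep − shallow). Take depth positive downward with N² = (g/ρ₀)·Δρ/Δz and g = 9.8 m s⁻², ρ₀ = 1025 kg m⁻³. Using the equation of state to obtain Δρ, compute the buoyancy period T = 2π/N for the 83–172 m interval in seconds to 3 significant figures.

872 s

ΔT = +2.9 K, ΔS = +1.29 psu (deep − shallow).
Δρ/ρ₀ = −αΔT + βΔS = -5.22 × 10⁻⁴ + 9.933 × 10⁻⁴ = 4.713 × 10⁻⁴, so Δρ ≈ 0.4831 kg m⁻³.
N² = (g/ρ₀)·Δρ/Δz = g·(Δρ/ρ₀)/Δz = 9.8 × 4.713 × 10⁻⁴ / 89 = 5.1896 × 10⁻⁵ s⁻².
N = √(5.1896 × 10⁻⁵) = 7.2039 × 10⁻³ rad s⁻¹ → T = 2π/N = 872.19 s ≈ 872 s.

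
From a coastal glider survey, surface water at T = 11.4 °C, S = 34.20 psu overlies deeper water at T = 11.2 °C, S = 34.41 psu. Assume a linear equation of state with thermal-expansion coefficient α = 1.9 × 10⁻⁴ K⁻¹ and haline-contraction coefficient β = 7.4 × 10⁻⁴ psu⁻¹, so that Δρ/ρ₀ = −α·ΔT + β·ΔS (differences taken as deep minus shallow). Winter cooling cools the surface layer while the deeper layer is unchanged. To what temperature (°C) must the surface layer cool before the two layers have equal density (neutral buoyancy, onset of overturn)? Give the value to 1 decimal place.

10.4 °C

Neutral buoyancy requires Δρ = 0, i.e. −α(T_deep − T_surf′) + β(S_deep − S_surf) = 0.
T_surf′ = T_deep − (β/α)·ΔS = 11.2 − (7.4 × 10⁻⁴/1.9 × 10⁻⁴)·(+0.21) = 10.382 °C.
Cooling required: 11.4 − (10.382) = 1.018 °C.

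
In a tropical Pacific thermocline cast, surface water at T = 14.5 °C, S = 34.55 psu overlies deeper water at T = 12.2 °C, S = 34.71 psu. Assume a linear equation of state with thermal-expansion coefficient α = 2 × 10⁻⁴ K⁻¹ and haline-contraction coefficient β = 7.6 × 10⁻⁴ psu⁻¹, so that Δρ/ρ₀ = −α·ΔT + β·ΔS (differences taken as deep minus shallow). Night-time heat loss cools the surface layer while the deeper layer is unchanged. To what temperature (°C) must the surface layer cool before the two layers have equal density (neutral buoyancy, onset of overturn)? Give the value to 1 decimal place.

11.6 °C

Neutral buoyancy requires Δρ = 0, i.e. −α(T_deep − T_surf′) + β(S_deep − S_surf) = 0.
T_surf′ = T_deep − (β/α)·ΔS = 12.2 − (7.6 × 10⁻⁴/2 × 10⁻⁴)·(+0.16) = 11.592 °C.
Cooling required: 14.5 − (11.592) = 2.908 °C.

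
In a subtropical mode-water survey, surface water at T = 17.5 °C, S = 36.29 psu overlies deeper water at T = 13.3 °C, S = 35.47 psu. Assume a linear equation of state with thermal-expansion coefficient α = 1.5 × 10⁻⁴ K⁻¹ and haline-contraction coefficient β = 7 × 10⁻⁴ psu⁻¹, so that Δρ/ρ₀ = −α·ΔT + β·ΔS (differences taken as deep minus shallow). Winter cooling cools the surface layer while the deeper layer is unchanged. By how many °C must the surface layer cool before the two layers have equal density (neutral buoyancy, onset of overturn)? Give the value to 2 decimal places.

0.37 °C

Neutral buoyancy requires Δρ = 0, i.e. −α(T_deep − T_surf′) + β(S_deep − S_surf) = 0.
T_surf′ = T_deep − (β/α)·ΔS = 13.3 − (7 × 10⁻⁴/1.5 × 10⁻⁴)·(-0.82) = 17.1267 °C.
Cooling required: 17.5 − (17.1267) = 0.3733 °C.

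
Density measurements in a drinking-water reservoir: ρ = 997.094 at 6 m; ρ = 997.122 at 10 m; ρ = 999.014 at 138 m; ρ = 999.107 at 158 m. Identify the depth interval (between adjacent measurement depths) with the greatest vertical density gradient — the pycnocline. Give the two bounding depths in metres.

Compute the density gradient over each adjacent pair:
  6–10 m: Δρ/Δz = 0.028/4 = 7.0 × 10⁻³ kg m⁻⁴
  10–138 m: Δρ/Δz = 1.892/128 = 0.015 kg m⁻⁴
  138–158 m: Δρ/Δz = 0.093/20 = 4.6 × 10⁻³ kg m⁻⁴
The largest gradient is in the 10–138 m interval — the pycnocline.

10–138 m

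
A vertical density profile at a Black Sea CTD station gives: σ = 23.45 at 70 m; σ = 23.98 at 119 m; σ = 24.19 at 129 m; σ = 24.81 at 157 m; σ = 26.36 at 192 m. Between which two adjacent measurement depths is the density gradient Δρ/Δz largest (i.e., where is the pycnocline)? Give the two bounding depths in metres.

157–192 m

Compute the density gradient over each adjacent pair:
  70–119 m: Δρ/Δz = 0.53/49 = 0.011 kg m⁻⁴
  119–129 m: Δρ/Δz = 0.21/10 = 0.021 kg m⁻⁴
  129–157 m: Δρ/Δz = 0.62/28 = 0.022 kg m⁻⁴
  157–192 m: Δρ/Δz = 1.55/35 = 0.044 kg m⁻⁴
The largest gradient is in the 157–192 m interval — the pycnocline.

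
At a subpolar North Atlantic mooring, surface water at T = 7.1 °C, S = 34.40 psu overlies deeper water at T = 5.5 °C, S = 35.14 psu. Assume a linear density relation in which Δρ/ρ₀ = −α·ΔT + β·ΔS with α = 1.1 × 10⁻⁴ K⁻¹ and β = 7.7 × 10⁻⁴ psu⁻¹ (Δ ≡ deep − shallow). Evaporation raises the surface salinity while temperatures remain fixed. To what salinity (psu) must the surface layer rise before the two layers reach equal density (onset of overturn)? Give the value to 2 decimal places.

Neutral buoyancy requires −α(T_deep − T_surf) + β(S_deep − S_surf′) = 0.
S_surf′ = S_deep − (α/β)·ΔT = 35.14 − (1.1 × 10⁻⁴/7.7 × 10⁻⁴)·(-1.6) = 35.3686 psu.
Increase required: 35.3686 − 34.40 = 0.9686 psu.

35.37 psu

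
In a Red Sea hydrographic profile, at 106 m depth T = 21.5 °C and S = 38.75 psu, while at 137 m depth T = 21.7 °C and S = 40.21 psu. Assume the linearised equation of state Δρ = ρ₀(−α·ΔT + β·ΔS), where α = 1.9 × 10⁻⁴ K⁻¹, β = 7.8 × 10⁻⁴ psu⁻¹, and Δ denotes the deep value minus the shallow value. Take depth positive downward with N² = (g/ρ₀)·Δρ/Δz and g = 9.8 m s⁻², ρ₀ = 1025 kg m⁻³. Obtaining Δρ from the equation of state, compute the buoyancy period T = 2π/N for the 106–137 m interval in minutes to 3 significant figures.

5.61 min

ΔT = +0.2 K, ΔS = +1.46 psu (deep − shallow).
Δρ/ρ₀ = −αΔT + βΔS = -3.80 × 10⁻⁵ + 1.1388 × 10⁻³ = 1.1008 × 10⁻³, so Δρ ≈ 1.128 kg m⁻³.
N² = (g/ρ₀)·Δρ/Δz = g·(Δρ/ρ₀)/Δz = 9.8 × 1.1008 × 10⁻³ / 31 = 3.4799 × 10⁻⁴ s⁻².
N = √(3.4799 × 10⁻⁴) = 0.018654 rad s⁻¹ → T = 2π/N = 336.83 s = 5.6138 min ≈ 5.61 min.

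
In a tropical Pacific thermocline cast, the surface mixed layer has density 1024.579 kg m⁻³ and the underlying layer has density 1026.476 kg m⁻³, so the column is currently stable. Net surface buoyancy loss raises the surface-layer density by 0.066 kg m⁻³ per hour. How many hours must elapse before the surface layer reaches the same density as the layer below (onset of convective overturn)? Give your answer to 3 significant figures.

28.7 hours

Density deficit of the surface layer: 1026.476 − 1024.579 = 1.897 kg m⁻³.
Required change = 1.897 / 0.066 = 28.7 hours.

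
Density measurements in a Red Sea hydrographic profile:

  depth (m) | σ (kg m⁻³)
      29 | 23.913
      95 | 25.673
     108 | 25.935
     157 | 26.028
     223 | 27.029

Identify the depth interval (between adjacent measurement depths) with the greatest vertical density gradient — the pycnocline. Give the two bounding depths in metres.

29–95 m

Compute the density gradient over each adjacent pair:
  29–95 m: Δρ/Δz = 1.760/66 = 0.027 kg m⁻⁴
  95–108 m: Δρ/Δz = 0.262/13 = 0.020 kg m⁻⁴
  108–157 m: Δρ/Δz = 0.093/49 = 1.9 × 10⁻³ kg m⁻⁴
  157–223 m: Δρ/Δz = 1.001/66 = 0.015 kg m⁻⁴
The largest gradient is in the 29–95 m interval — the pycnocline.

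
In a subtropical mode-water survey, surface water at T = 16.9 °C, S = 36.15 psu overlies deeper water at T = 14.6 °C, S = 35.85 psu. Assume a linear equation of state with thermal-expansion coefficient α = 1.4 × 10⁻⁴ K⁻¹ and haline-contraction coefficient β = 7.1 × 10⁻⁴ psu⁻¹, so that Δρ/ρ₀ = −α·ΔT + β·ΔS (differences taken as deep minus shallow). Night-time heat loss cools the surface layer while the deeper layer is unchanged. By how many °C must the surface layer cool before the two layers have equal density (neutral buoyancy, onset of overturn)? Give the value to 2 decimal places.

0.78 °C

Neutral buoyancy requires Δρ = 0, i.e. −α(T_deep − T_surf′) + β(S_deep − S_surf) = 0.
T_surf′ = T_deep − (β/α)·ΔS = 14.6 − (7.1 × 10⁻⁴/1.4 × 10⁻⁴)·(-0.30) = 16.1214 °C.
Cooling required: 16.9 − (16.1214) = 0.7786 °C.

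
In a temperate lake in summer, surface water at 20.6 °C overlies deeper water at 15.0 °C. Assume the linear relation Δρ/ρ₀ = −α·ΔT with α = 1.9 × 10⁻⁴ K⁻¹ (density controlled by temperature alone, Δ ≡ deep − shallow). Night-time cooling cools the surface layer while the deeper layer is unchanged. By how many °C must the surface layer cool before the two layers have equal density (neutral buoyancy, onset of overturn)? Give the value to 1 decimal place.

With temperature the only control, equal density requires T_surf′ = T_deep.
T_surf′ = 15.0 °C.
Cooling required: 20.6 − 15.0 = 5.6 °C.

5.6 °C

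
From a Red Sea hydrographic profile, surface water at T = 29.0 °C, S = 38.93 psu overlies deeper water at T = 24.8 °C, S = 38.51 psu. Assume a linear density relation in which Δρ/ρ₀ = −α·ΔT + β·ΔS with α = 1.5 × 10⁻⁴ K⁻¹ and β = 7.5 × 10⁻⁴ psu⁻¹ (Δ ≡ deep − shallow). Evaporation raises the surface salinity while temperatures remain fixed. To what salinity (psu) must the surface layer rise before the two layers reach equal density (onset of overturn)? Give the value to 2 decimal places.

39.35 psu

Neutral buoyancy requires −α(T_deep − T_surf) + β(S_deep − S_surf′) = 0.
S_surf′ = S_deep − (α/β)·ΔT = 38.51 − (1.5 × 10⁻⁴/7.5 × 10⁻⁴)·(-4.2) = 39.3500 psu.
Increase required: 39.3500 − 38.93 = 0.4200 psu.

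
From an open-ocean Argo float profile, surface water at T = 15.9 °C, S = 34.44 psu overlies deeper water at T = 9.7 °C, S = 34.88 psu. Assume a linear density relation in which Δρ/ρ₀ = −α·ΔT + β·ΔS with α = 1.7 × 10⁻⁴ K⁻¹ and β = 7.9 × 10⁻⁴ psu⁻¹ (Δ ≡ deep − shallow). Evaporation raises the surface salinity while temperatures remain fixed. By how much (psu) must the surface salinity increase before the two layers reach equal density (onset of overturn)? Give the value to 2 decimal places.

1.77 psu

Neutral buoyancy requires −α(T_deep − T_surf) + β(S_deep − S_surf′) = 0.
S_surf′ = S_deep − (α/β)·ΔT = 34.88 − (1.7 × 10⁻⁴/7.9 × 10⁻⁴)·(-6.2) = 36.2142 psu.
Increase required: 36.2142 − 34.44 = 1.7742 psu.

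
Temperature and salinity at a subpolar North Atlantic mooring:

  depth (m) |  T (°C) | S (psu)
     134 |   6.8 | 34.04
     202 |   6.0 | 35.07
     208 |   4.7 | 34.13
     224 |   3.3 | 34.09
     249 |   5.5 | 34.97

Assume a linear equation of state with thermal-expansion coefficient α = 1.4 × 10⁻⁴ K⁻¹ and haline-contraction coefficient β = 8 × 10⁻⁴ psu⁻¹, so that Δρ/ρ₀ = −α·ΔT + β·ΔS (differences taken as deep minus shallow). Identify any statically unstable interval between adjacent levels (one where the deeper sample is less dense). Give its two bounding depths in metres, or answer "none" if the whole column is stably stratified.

Evaluate Δρ/ρ₀ = −αΔT + βΔS across each adjacent pair:
  134–202 m: −αΔT+βΔS = −(1.4 × 10⁻⁴)(-0.8)+(8 × 10⁻⁴)(+1.03) = 9.4 × 10⁻⁴ → stable
  202–208 m: −αΔT+βΔS = −(1.4 × 10⁻⁴)(-1.3)+(8 × 10⁻⁴)(-0.94) = -5.7 × 10⁻⁴ → UNSTABLE
  208–224 m: −αΔT+βΔS = −(1.4 × 10⁻⁴)(-1.4)+(8 × 10⁻⁴)(-0.04) = 1.6 × 10⁻⁴ → stable
  224–249 m: −αΔT+βΔS = −(1.4 × 10⁻⁴)(+2.2)+(8 × 10⁻⁴)(+0.88) = 4.0 × 10⁻⁴ → stable
The 202–208 m interval has Δρ < 0: lighter water underlies denser water.

202–208 m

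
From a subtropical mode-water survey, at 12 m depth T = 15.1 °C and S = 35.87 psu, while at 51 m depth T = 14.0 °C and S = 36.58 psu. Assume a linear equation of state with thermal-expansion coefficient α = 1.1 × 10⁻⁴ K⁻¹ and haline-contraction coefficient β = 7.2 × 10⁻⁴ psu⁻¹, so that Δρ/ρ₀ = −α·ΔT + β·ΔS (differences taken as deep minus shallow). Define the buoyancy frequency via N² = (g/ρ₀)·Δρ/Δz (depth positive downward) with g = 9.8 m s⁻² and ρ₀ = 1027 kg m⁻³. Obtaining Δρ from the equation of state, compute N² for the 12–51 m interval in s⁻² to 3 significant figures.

1.59 × 10⁻⁴ s⁻²

ΔT = -1.1 K, ΔS = +0.71 psu (deep − shallow).
Δρ/ρ₀ = −αΔT + βΔS = 1.21 × 10⁻⁴ + 5.112 × 10⁻⁴ = 6.322 × 10⁻⁴, so Δρ ≈ 0.6493 kg m⁻³.
N² = (g/ρ₀)·Δρ/Δz = g·(Δρ/ρ₀)/Δz = 9.8 × 6.322 × 10⁻⁴ / 39 = 1.5886 × 10⁻⁴ s⁻² ≈ 1.59 × 10⁻⁴ s⁻².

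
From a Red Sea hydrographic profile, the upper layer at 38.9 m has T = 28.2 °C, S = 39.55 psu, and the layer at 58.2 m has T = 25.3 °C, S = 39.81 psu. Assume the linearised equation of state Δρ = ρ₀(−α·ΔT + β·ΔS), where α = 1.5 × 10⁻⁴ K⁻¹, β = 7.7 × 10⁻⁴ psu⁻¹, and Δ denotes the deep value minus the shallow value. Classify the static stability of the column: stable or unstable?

stable

ΔT = 25.3 − 28.2 = -2.9 K and ΔS = 39.81 − 39.55 = +0.26 psu (deep − shallow).
−αΔT = 4.35 × 10⁻⁴; βΔS = 2.002 × 10⁻⁴; sum Δρ/ρ₀ = 6.352 × 10⁻⁴.
Δρ/ρ₀ > 0, so Δρ > 0: deeper water is denser → statically stable.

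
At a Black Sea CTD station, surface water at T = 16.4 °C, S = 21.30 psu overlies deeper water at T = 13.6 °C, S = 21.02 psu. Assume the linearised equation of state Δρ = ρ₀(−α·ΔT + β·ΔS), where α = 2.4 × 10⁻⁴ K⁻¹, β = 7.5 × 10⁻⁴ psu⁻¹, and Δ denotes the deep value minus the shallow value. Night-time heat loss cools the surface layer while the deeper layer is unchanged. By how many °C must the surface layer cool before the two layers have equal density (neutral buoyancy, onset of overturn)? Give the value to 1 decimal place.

1.9 °C

Neutral buoyancy requires Δρ = 0, i.e. −α(T_deep − T_surf′) + β(S_deep − S_surf) = 0.
T_surf′ = T_deep − (β/α)·ΔS = 13.6 − (7.5 × 10⁻⁴/2.4 × 10⁻⁴)·(-0.28) = 14.475 °C.
Cooling required: 16.4 − (14.475) = 1.925 °C.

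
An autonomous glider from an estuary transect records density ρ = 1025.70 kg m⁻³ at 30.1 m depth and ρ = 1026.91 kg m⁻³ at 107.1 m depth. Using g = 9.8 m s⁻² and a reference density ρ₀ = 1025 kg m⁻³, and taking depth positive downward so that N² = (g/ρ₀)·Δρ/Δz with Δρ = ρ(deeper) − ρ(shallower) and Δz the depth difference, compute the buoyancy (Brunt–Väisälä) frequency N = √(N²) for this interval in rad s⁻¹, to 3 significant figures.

0.0123 rad s⁻¹

Δρ = 1026.91 − 1025.70 = 1.21 kg m⁻³ over Δz = 107.1 − 30.1 = 77 m.
N² = (9.8/1025) × (1.21/77) = 1.5024 × 10⁻⁴ s⁻².
N = √(1.5024 × 10⁻⁴) = 0.012257 rad s⁻¹ ≈ 0.0123 rad s⁻¹.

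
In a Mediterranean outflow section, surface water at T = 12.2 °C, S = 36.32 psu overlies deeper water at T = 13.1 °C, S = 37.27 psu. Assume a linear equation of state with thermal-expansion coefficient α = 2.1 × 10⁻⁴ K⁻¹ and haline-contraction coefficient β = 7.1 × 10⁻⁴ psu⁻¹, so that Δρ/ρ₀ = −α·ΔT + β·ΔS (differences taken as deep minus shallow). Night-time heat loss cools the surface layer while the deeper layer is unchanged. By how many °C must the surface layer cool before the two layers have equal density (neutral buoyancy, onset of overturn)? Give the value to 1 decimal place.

2.3 °C

Neutral buoyancy requires Δρ = 0, i.e. −α(T_deep − T_surf′) + β(S_deep − S_surf) = 0.
T_surf′ = T_deep − (β/α)·ΔS = 13.1 − (7.1 × 10⁻⁴/2.1 × 10⁻⁴)·(+0.95) = 9.888 °C.
Cooling required: 12.2 − (9.888) = 2.312 °C.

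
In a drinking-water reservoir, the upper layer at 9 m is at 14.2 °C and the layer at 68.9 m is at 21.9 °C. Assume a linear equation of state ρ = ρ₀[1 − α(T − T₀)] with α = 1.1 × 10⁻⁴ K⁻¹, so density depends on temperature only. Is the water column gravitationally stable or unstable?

ΔT = 21.9 − 14.2 = +7.7 K, so Δρ/ρ₀ = −αΔT = -8.47 × 10⁻⁴.
Δρ/ρ₀ < 0, so Δρ < 0: deeper water is lighter → statically unstable; the column would overturn.

unstable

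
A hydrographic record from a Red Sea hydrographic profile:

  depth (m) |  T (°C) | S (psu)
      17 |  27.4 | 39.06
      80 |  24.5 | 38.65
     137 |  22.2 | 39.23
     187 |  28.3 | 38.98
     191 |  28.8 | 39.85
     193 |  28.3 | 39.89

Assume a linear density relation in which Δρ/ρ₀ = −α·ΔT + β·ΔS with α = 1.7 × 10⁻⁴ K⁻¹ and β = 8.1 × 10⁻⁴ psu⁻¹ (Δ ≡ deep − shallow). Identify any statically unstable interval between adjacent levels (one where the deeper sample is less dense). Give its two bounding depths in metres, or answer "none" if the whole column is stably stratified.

Evaluate Δρ/ρ₀ = −αΔT + βΔS across each adjacent pair:
  17–80 m: −αΔT+βΔS = −(1.7 × 10⁻⁴)(-2.9)+(8.1 × 10⁻⁴)(-0.41) = 1.6 × 10⁻⁴ → stable
  80–137 m: −αΔT+βΔS = −(1.7 × 10⁻⁴)(-2.3)+(8.1 × 10⁻⁴)(+0.58) = 8.6 × 10⁻⁴ → stable
  137–187 m: −αΔT+βΔS = −(1.7 × 10⁻⁴)(+6.1)+(8.1 × 10⁻⁴)(-0.25) = -1.2 × 10⁻³ → UNSTABLE
  187–191 m: −αΔT+βΔS = −(1.7 × 10⁻⁴)(+0.5)+(8.1 × 10⁻⁴)(+0.87) = 6.2 × 10⁻⁴ → stable
  191–193 m: −αΔT+βΔS = −(1.7 × 10⁻⁴)(-0.5)+(8.1 × 10⁻⁴)(+0.04) = 1.2 × 10⁻⁴ → stable
The 137–187 m interval has Δρ < 0: lighter water underlies denser water.

137–187 m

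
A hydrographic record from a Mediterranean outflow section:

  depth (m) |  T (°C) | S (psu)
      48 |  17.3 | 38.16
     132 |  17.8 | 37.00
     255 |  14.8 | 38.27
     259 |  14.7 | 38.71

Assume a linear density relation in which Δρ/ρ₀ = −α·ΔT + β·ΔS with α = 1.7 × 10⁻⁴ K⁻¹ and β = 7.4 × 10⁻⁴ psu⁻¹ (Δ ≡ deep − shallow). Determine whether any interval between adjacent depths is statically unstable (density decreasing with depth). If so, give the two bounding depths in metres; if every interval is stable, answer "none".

48–132 m

Evaluate Δρ/ρ₀ = −αΔT + βΔS across each adjacent pair:
  48–132 m: −αΔT+βΔS = −(1.7 × 10⁻⁴)(+0.5)+(7.4 × 10⁻⁴)(-1.16) = -9.4 × 10⁻⁴ → UNSTABLE
  132–255 m: −αΔT+βΔS = −(1.7 × 10⁻⁴)(-3.0)+(7.4 × 10⁻⁴)(+1.27) = 1.4 × 10⁻³ → stable
  255–259 m: −αΔT+βΔS = −(1.7 × 10⁻⁴)(-0.1)+(7.4 × 10⁻⁴)(+0.44) = 3.4 × 10⁻⁴ → stable
The 48–132 m interval has Δρ < 0: lighter water underlies denser water.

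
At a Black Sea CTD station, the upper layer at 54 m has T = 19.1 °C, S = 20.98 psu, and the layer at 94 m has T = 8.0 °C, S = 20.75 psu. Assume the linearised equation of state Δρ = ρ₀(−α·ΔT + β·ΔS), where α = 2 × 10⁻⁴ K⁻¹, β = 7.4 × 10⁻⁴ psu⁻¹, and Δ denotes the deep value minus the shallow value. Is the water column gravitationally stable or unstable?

stable

ΔT = 8.0 − 19.1 = -11.1 K and ΔS = 20.75 − 20.98 = -0.23 psu (deep − shallow).
−αΔT = 2.22 × 10⁻³; βΔS = -1.702 × 10⁻⁴; sum Δρ/ρ₀ = 2.0498 × 10⁻³.
Δρ/ρ₀ > 0, so Δρ > 0: deeper water is denser → statically stable.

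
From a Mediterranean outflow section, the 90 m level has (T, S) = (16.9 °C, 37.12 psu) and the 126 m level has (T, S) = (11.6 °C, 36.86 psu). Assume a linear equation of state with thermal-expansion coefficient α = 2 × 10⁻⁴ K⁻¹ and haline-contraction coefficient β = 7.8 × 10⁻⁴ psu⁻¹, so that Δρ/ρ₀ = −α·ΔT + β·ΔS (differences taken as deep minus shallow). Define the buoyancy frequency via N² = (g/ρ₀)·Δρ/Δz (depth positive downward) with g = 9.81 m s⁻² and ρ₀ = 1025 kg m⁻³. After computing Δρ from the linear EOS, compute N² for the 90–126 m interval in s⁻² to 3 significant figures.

ΔT = -5.3 K, ΔS = -0.26 psu (deep − shallow).
Δρ/ρ₀ = −αΔT + βΔS = 1.06 × 10⁻³ − 2.028 × 10⁻⁴ = 8.572 × 10⁻⁴, so Δρ ≈ 0.8786 kg m⁻³.
N² = (g/ρ₀)·Δρ/Δz = g·(Δρ/ρ₀)/Δz = 9.81 × 8.572 × 10⁻⁴ / 36 = 2.3359 × 10⁻⁴ s⁻² ≈ 2.34 × 10⁻⁴ s⁻².

2.34 × 10⁻⁴ s⁻²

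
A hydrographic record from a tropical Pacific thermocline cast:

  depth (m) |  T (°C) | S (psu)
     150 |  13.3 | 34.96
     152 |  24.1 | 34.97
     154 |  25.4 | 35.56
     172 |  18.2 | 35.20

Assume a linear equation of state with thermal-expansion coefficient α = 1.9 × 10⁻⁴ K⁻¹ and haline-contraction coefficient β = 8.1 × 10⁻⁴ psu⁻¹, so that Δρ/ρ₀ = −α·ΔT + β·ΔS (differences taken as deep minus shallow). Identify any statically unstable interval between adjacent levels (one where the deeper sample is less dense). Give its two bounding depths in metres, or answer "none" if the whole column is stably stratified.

150–152 m

Evaluate Δρ/ρ₀ = −αΔT + βΔS across each adjacent pair:
  150–152 m: −αΔT+βΔS = −(1.9 × 10⁻⁴)(+10.8)+(8.1 × 10⁻⁴)(+0.01) = -2.0 × 10⁻³ → UNSTABLE
  152–154 m: −αΔT+βΔS = −(1.9 × 10⁻⁴)(+1.3)+(8.1 × 10⁻⁴)(+0.59) = 2.3 × 10⁻⁴ → stable
  154–172 m: −αΔT+βΔS = −(1.9 × 10⁻⁴)(-7.2)+(8.1 × 10⁻⁴)(-0.36) = 1.1 × 10⁻³ → stable
The 150–152 m interval has Δρ < 0: lighter water underlies denser water.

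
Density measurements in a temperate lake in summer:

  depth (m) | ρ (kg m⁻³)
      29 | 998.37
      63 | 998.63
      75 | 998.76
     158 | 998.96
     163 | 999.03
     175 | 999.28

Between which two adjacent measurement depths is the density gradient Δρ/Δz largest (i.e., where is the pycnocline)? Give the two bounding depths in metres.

Compute the density gradient over each adjacent pair:
  29–63 m: Δρ/Δz = 0.26/34 = 7.6 × 10⁻³ kg m⁻⁴
  63–75 m: Δρ/Δz = 0.13/12 = 0.011 kg m⁻⁴
  75–158 m: Δρ/Δz = 0.20/83 = 2.4 × 10⁻³ kg m⁻⁴
  158–163 m: Δρ/Δz = 0.07/5 = 0.014 kg m⁻⁴
  163–175 m: Δρ/Δz = 0.25/12 = 0.021 kg m⁻⁴
The largest gradient is in the 163–175 m interval — the pycnocline.

163–175 m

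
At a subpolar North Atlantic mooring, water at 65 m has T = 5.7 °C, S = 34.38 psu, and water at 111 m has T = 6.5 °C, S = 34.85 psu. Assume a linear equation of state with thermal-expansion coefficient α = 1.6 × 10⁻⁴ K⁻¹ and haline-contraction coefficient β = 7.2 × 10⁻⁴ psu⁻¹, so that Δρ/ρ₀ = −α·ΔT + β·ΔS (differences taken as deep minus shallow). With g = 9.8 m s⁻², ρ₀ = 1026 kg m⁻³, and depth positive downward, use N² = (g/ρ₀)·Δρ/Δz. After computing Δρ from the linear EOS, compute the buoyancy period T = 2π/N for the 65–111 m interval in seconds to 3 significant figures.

938 s

ΔT = +0.8 K, ΔS = +0.47 psu (deep − shallow).
Δρ/ρ₀ = −αΔT + βΔS = -1.28 × 10⁻⁴ + 3.384 × 10⁻⁴ = 2.104 × 10⁻⁴, so Δρ ≈ 0.2159 kg m⁻³.
N² = (g/ρ₀)·Δρ/Δz = g·(Δρ/ρ₀)/Δz = 9.8 × 2.104 × 10⁻⁴ / 46 = 4.4824 × 10⁻⁵ s⁻².
N = √(4.4824 × 10⁻⁵) = 6.6951 × 10⁻³ rad s⁻¹ → T = 2π/N = 938.48 s ≈ 938 s.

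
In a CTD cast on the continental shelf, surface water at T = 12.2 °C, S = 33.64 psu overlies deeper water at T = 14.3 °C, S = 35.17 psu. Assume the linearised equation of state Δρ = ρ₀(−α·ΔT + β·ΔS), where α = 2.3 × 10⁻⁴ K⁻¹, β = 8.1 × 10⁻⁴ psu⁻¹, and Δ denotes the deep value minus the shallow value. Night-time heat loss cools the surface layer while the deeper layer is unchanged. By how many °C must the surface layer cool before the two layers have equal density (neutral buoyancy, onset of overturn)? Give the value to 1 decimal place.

Neutral buoyancy requires Δρ = 0, i.e. −α(T_deep − T_surf′) + β(S_deep − S_surf) = 0.
T_surf′ = T_deep − (β/α)·ΔS = 14.3 − (8.1 × 10⁻⁴/2.3 × 10⁻⁴)·(+1.53) = 8.912 °C.
Cooling required: 12.2 − (8.912) = 3.288 °C.

3.3 °C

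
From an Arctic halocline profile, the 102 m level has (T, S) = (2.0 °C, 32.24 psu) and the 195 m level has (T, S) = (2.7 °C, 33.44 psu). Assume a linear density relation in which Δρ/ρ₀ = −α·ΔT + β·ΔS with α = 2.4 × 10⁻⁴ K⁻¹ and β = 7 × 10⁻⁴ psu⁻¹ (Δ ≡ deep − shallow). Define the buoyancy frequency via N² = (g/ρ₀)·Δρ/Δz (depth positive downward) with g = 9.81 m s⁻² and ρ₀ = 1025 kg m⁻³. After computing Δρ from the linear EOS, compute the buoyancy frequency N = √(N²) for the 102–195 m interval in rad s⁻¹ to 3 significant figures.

ΔT = +0.7 K, ΔS = +1.20 psu (deep − shallow).
Δρ/ρ₀ = −αΔT + βΔS = -1.68 × 10⁻⁴ + 8.40 × 10⁻⁴ = 6.72 × 10⁻⁴, so Δρ ≈ 0.6888 kg m⁻³.
N² = (g/ρ₀)·Δρ/Δz = g·(Δρ/ρ₀)/Δz = 9.81 × 6.72 × 10⁻⁴ / 93 = 7.0885 × 10⁻⁵ s⁻².
N = √(7.0885 × 10⁻⁵) = 8.4193 × 10⁻³ rad s⁻¹ ≈ 8.42 × 10⁻³ rad s⁻¹.

8.42 × 10⁻³ rad s⁻¹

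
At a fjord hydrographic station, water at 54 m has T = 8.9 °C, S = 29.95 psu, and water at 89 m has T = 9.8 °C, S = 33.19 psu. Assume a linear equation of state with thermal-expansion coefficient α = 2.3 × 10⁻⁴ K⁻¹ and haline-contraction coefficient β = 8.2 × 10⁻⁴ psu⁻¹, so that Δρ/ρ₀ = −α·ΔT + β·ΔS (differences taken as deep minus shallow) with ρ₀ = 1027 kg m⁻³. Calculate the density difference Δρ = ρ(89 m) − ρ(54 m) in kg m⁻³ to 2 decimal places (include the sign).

+2.52 kg m⁻³

ΔT = +0.9 K, ΔS = +3.24 psu (deep − shallow).
Δρ/ρ₀ = −(2.3 × 10⁻⁴)(+0.9) + (8.2 × 10⁻⁴)(+3.24) = 2.4498 × 10⁻³.
Δρ = 1027 × (2.4498 × 10⁻³) = +2.52 kg m⁻³.
Positive Δρ: denser below, stable.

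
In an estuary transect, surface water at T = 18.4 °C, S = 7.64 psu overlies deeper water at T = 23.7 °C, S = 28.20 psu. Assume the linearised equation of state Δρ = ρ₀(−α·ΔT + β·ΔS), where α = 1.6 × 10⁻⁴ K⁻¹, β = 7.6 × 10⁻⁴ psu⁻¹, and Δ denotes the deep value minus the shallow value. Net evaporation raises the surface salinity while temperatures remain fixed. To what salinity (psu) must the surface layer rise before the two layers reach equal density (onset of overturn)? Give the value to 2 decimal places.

Neutral buoyancy requires −α(T_deep − T_surf) + β(S_deep − S_surf′) = 0.
S_surf′ = S_deep − (α/β)·ΔT = 28.20 − (1.6 × 10⁻⁴/7.6 × 10⁻⁴)·(+5.3) = 27.0842 psu.
Increase required: 27.0842 − 7.64 = 19.4442 psu.

27.08 psu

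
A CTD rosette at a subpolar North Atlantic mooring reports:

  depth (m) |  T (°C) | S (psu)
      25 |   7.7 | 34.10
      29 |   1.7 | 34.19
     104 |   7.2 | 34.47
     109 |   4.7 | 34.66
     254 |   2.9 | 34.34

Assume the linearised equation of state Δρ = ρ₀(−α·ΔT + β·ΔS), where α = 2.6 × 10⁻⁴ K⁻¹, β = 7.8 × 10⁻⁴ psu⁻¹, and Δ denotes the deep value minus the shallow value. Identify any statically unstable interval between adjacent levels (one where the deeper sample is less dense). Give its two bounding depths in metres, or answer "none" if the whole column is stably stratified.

Evaluate Δρ/ρ₀ = −αΔT + βΔS across each adjacent pair:
  25–29 m: −αΔT+βΔS = −(2.6 × 10⁻⁴)(-6.0)+(7.8 × 10⁻⁴)(+0.09) = 1.6 × 10⁻³ → stable
  29–104 m: −αΔT+βΔS = −(2.6 × 10⁻⁴)(+5.5)+(7.8 × 10⁻⁴)(+0.28) = -1.2 × 10⁻³ → UNSTABLE
  104–109 m: −αΔT+βΔS = −(2.6 × 10⁻⁴)(-2.5)+(7.8 × 10⁻⁴)(+0.19) = 8.0 × 10⁻⁴ → stable
  109–254 m: −αΔT+βΔS = −(2.6 × 10⁻⁴)(-1.8)+(7.8 × 10⁻⁴)(-0.32) = 2.2 × 10⁻⁴ → stable
The 29–104 m interval has Δρ < 0: lighter water underlies denser water.

29–104 m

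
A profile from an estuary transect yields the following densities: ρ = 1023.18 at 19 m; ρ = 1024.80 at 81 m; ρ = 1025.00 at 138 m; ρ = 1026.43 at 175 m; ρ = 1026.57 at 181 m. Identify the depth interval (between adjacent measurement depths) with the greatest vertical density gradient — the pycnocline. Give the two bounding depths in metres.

Compute the density gradient over each adjacent pair:
  19–81 m: Δρ/Δz = 1.62/62 = 0.026 kg m⁻⁴
  81–138 m: Δρ/Δz = 0.20/57 = 3.5 × 10⁻³ kg m⁻⁴
  138–175 m: Δρ/Δz = 1.43/37 = 0.039 kg m⁻⁴
  175–181 m: Δρ/Δz = 0.14/6 = 0.023 kg m⁻⁴
The largest gradient is in the 138–175 m interval — the pycnocline.

138–175 m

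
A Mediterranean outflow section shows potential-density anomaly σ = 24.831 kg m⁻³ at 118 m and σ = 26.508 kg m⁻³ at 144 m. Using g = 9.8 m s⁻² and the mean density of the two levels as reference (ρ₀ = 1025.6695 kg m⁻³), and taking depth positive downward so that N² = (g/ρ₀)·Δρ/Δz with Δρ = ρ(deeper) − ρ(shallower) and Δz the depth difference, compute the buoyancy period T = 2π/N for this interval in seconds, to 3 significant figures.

Δρ = 1026.508 − 1024.831 = 1.677 kg m⁻³ over Δz = 144 − 118 = 26 m.
N² = (9.8/1025.6695) × (1.677/26) = 6.1628 × 10⁻⁴ s⁻².
N = √(6.1628 × 10⁻⁴) = 0.024825 rad s⁻¹, so T = 2π/N = 253.10 s ≈ 253 s.

253 s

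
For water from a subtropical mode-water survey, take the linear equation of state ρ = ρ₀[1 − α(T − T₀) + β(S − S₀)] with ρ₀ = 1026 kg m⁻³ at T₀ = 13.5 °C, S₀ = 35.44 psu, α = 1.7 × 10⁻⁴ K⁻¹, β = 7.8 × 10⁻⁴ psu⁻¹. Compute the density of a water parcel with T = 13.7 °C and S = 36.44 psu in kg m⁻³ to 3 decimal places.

T − T₀ = +0.2 K, S − S₀ = +1.00 psu.
Bracket = 1 − α·(+0.2) + β·(+1.00) = 1 + (7.46 × 10⁻⁴) = 1.0007460.
ρ = 1026 × 1.0007460 = 1026.765 kg m⁻³.

1026.765 kg m⁻³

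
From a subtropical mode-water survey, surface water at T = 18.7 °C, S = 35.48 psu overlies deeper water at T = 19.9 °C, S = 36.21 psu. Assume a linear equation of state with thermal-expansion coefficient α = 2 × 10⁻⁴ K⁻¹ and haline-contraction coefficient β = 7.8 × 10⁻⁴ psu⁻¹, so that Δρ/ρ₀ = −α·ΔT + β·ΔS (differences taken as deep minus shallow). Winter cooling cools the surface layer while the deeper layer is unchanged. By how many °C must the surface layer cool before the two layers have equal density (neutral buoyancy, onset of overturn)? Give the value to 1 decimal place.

Neutral buoyancy requires Δρ = 0, i.e. −α(T_deep − T_surf′) + β(S_deep − S_surf) = 0.
T_surf′ = T_deep − (β/α)·ΔS = 19.9 − (7.8 × 10⁻⁴/2 × 10⁻⁴)·(+0.73) = 17.053 °C.
Cooling required: 18.7 − (17.053) = 1.647 °C.

1.6 °C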